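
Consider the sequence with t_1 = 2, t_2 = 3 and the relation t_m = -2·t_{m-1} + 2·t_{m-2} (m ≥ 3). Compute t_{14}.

209472

Iterate the recurrence:
t_3 = -2, t_4 = 10, t_5 = -24, …, t_{11} = -10272, t_{12} = 28064, t_{13} = -76672, t_{14} = 209472.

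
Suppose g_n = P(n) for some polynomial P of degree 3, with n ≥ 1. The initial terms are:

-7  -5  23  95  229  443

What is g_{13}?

1st diffs: 2, 28, 72, 134, 214.
2nd diffs: 26, 44, 62, 80.
3rd diffs: 18, 18, 18 (constant).
Newton forward-difference form: g_n = -7 + 2·C(n-1,1) + 26·C(n-1,2) + 18·C(n-1,3).
At n = 13: n-1 = 12, so g_{13} = -7 + 24 + 1716 + 3960 = 5693.

5693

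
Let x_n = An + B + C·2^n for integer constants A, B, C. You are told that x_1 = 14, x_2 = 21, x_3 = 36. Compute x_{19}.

2097140

Write the equations: A + B + 2C = 14; 2A + B + 4C = 21; 3A + B + 8C = 36.
Subtracting the first from the second: A + 2C = 7.
Subtracting the second from the third: A + 4C = 15.
Solving: C = 4, A = -1, then B = 7.
So x_n = -1·n + 7 + 4·2^n; at n=19 this is 2097140.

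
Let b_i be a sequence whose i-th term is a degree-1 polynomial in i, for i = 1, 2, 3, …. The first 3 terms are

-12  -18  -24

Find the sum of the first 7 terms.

1st diffs: -6, -6 (constant).
So b_i = -6i - 6.
Continuing: -30, -36, -42, -48.
Summing i = 1..7 (7 terms) gives -210.

-210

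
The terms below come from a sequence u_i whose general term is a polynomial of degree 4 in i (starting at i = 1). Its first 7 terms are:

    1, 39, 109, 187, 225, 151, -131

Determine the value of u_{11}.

1st diffs: 38, 70, 78, 38, -74, -282.
2nd diffs: 32, 8, -40, -112, -208.
3rd diffs: -24, -48, -72, -96.
4th diffs: -24, -24, -24 (constant).
Newton forward-difference form: u_i = 1 + 38·C(i-1,1) + 32·C(i-1,2) + (-24)·C(i-1,3) + (-24)·C(i-1,4).
At i = 11: i-1 = 10, so u_{11} = 1 + 380 + 1440 - 2880 - 5040 = -6099.

-6099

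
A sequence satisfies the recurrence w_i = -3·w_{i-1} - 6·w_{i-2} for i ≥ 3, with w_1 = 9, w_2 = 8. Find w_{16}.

4072194

Applying the relation repeatedly:
w_3 = -78; w_4 = 186; w_5 = -90; …; w_{13} = 494262; w_{14} = -1608174; w_{15} = 1858950; w_{16} = 4072194.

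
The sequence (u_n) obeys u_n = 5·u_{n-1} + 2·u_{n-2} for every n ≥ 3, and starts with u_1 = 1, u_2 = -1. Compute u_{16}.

-9792403073

Step forward from the initial values:
u_3 = -3; u_4 = -17; u_5 = -91; …; u_{13} = -63155771; u_{14} = -339290569; u_{15} = -1822764387; u_{16} = -9792403073.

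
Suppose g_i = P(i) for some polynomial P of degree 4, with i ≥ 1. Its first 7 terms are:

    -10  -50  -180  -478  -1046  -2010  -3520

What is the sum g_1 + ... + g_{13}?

1st diffs: -40, -130, -298, -568, -964, -1510.
2nd diffs: -90, -168, -270, -396, -546.
3rd diffs: -78, -102, -126, -150.
4th diffs: -24, -24, -24 (constant).
Newton forward-difference form: g_i = -10 + (-40)·C(i-1,1) + (-90)·C(i-1,2) + (-78)·C(i-1,3) + (-24)·C(i-1,4).
Continuing: …, -5750, -8898, -13186, -18860, …, g_{13} = -35470.
Summing i = 1..13 (13 terms) gives -115648.

-115648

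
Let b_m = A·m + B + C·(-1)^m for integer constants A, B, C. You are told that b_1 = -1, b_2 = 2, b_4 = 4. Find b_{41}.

39

Plug in m = 1, 2, 4: A + B - C = -1; 2A + B + C = 2; 4A + B + C = 4.
Subtracting the first from the second: A + 2C = 3.
Subtracting the second from the third: 2A = 2.
Solving: C = 1, A = 1, then B = -1.
Hence b_{41} = 1·41 + (-1) + 1·(-1) = 39.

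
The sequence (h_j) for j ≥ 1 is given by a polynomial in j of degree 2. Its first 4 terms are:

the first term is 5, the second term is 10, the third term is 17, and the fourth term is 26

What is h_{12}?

170

1st diffs: 5, 7, 9.
2nd diffs: 2, 2 (constant).
So h_j = j^2 + 2j + 2.
Evaluating at j = 12 gives h_{12} = 170.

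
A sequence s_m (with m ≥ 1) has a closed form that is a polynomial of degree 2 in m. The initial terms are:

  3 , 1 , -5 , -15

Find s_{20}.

1st diffs: -2, -6, -10.
2nd diffs: -4, -4 (constant).
Newton forward-difference form: s_m = 3 + (-2)·C(m-1,1) + (-4)·C(m-1,2).
At m = 20: m-1 = 19, so s_{20} = 3 - 38 - 684 = -719.

-719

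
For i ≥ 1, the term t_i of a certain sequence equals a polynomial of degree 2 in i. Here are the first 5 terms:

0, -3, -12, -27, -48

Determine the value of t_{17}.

1st diffs: -3, -9, -15, -21.
2nd diffs: -6, -6, -6 (constant).
Newton forward-difference form: t_i = (-3)·C(i-1,1) + (-6)·C(i-1,2).
At i = 17: i-1 = 16, so t_{17} = -48 - 720 = -768.

-768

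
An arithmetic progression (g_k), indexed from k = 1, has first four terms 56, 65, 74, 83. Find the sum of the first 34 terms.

6953

Common difference d = 9.
g_k = 56 + (k - 1)·9.
g_{34} = 353; S = 34·(56 + 353)/2 = 6953.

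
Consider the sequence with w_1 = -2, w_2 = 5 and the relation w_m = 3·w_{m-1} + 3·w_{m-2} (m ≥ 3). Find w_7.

2214

Step forward from the initial values:
w_3 = 9  w_4 = 42  w_5 = 153  w_6 = 585  w_7 = 2214.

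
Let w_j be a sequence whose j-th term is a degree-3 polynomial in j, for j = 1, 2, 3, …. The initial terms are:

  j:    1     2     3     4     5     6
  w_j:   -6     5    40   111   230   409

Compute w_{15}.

6700

1st diffs: 11, 35, 71, 119, 179.
2nd diffs: 24, 36, 48, 60.
3rd diffs: 12, 12, 12 (constant).
Newton forward-difference form: w_j = -6 + 11·C(j-1,1) + 24·C(j-1,2) + 12·C(j-1,3).
At j = 15: j-1 = 14, so w_{15} = -6 + 154 + 2184 + 4368 = 6700.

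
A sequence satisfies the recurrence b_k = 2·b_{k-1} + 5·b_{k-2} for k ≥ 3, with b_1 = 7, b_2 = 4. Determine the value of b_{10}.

199564

Step forward from the initial values:
b_3 = 43, b_4 = 106, b_5 = 427, b_6 = 1384, b_7 = 4903, b_8 = 16726, b_9 = 57967, b_{10} = 199564.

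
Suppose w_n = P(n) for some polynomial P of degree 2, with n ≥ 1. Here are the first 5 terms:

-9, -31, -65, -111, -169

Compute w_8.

1st diffs: -22, -34, -46, -58.
2nd diffs: -12, -12, -12 (constant).
So w_n = -6n^2 - 4n + 1.
Evaluating at n = 8 gives w_8 = -415.

-415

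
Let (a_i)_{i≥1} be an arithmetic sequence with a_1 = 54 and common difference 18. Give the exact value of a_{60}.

1116

a_i = 54 + (i - 1)·18.
a_{60} = 54 + 59·18 = 1116.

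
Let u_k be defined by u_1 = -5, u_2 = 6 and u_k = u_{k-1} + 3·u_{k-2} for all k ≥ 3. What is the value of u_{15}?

u_3 = -9;  u_4 = 9;  u_5 = -18;  …;  u_{12} = -1287;  u_{13} = -3285;  u_{14} = -7146;  u_{15} = -17001.

-17001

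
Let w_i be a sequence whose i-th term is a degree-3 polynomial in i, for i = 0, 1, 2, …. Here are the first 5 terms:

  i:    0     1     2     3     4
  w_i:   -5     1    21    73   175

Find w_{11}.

1st diffs: 6, 20, 52, 102.
2nd diffs: 14, 32, 50.
3rd diffs: 18, 18 (constant).
So w_i = 3i^3 - 2i^2 + 5i - 5.
Evaluating at i = 11 gives w_{11} = 3801.

3801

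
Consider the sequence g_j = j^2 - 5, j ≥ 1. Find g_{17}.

g_{17} = 1·17^2 - 5 = 284.

284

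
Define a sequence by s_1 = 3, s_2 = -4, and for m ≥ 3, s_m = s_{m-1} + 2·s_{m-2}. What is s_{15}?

Applying the relation repeatedly:
s_3 = 2;  s_4 = -6;  s_5 = -2;  …;  s_{12} = -686;  s_{13} = -1362;  s_{14} = -2734;  s_{15} = -5458.
(Characteristic roots are 2 and -1.)

-5458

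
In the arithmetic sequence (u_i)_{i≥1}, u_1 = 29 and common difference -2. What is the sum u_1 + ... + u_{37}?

-259

u_i = 29 + (i - 1)·(-2).
u_{37} = -43; S = 37·(29 + (-43))/2 = -259.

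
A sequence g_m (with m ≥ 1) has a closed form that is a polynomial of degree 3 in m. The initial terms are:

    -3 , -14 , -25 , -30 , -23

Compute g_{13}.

1st diffs: -11, -11, -5, 7.
2nd diffs: 0, 6, 12.
3rd diffs: 6, 6 (constant).
Newton forward-difference form: g_m = -3 + (-11)·C(m-1,1) + 6·C(m-1,3).
At m = 13: m-1 = 12, so g_{13} = -3 - 132 + 1320 = 1185.

1185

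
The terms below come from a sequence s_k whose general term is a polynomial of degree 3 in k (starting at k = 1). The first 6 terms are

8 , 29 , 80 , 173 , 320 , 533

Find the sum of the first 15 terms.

32355

1st diffs: 21, 51, 93, 147, 213.
2nd diffs: 30, 42, 54, 66.
3rd diffs: 12, 12, 12 (constant).
So s_k = 2k^3 + 3k^2 - 2k + 5.
Continuing: …, 824, 1205, 1688, 2285, …, s_{15} = 7400.
Summing k = 1..15 (15 terms) gives 32355.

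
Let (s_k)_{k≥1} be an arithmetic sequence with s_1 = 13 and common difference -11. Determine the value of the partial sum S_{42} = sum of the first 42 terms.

s_k = 13 + (k - 1)·(-11).
s_{42} = -438; S = 42·(13 + (-438))/2 = -8925.

-8925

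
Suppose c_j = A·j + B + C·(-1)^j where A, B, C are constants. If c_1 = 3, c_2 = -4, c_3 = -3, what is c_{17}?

Write the equations: A + B - C = 3; 2A + B + C = -4; 3A + B - C = -3.
Subtracting the first from the second: A + 2C = -7.
Subtracting the second from the third: A - 2C = 1.
Solving: C = -2, A = -3, then B = 4.
Therefore c_{17} = -51 + 4 + (-2)·(-1) = -45.

-45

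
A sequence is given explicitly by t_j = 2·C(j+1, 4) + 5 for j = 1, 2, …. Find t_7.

C(8, 4) = 70, so t_7 = 145.

145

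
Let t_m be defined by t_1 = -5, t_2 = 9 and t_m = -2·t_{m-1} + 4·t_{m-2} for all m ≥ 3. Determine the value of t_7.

Iterate the recurrence:
t_3 = -38, t_4 = 112, t_5 = -376, t_6 = 1200, t_7 = -3904.

-3904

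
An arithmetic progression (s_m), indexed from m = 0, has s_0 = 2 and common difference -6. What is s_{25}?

s_m = 2 + (m - 0)·(-6).
s_{25} = 2 + 25·(-6) = -148.

-148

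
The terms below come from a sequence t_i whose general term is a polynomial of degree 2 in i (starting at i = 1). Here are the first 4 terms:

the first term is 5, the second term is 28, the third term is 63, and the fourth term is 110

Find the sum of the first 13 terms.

5291

1st diffs: 23, 35, 47.
2nd diffs: 12, 12 (constant).
So t_i = 6i^2 + 5i - 6.
Continuing: …, 169, 240, 323, 418, …, t_{13} = 1073.
Summing i = 1..13 (13 terms) gives 5291.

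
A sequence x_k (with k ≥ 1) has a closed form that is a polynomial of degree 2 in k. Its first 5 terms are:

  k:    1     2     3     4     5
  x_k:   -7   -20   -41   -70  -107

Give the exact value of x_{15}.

1st diffs: -13, -21, -29, -37.
2nd diffs: -8, -8, -8 (constant).
So x_k = -4k^2 - k - 2.
Evaluating at k = 15 gives x_{15} = -917.

-917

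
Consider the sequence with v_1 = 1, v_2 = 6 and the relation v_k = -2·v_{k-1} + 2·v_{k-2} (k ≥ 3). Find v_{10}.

12896

Iterate the recurrence:
v_3 = -10; v_4 = 32; v_5 = -84; v_6 = 232; v_7 = -632; v_8 = 1728; v_9 = -4720; v_{10} = 12896.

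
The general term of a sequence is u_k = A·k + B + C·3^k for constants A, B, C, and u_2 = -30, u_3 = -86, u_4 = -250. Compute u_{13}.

At k = 2, 3, 4: 2A + B + 9C = -30; 3A + B + 27C = -86; 4A + B + 81C = -250.
Subtracting the first from the second: A + 18C = -56.
Subtracting the second from the third: A + 54C = -164.
Solving: C = -3, A = -2, then B = 1.
So u_k = -2·k + 1 + (-3)·3^k; at k=13 this is -4782994.

-4782994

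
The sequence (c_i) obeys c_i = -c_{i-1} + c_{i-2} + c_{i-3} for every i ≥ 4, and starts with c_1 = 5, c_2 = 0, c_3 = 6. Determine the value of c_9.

Compute successive terms:
c_4 = -1  c_5 = 7  c_6 = -2  c_7 = 8  c_8 = -3  c_9 = 9.

9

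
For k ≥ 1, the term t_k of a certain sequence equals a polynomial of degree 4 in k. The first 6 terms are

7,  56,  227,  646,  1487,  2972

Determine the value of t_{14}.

80516

1st diffs: 49, 171, 419, 841, 1485.
2nd diffs: 122, 248, 422, 644.
3rd diffs: 126, 174, 222.
4th diffs: 48, 48 (constant).
Newton forward-difference form: t_k = 7 + 49·C(k-1,1) + 122·C(k-1,2) + 126·C(k-1,3) + 48·C(k-1,4).
At k = 14: k-1 = 13, so t_{14} = 7 + 637 + 9516 + 36036 + 34320 = 80516.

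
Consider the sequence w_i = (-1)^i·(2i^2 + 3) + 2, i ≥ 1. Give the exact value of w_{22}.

973

(-1)^22 = 1; 2i^2 + 3 at i=22 is 971; so w_{22} = 973.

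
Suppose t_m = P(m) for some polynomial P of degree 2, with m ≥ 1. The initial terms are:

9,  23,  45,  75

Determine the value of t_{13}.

705

1st diffs: 14, 22, 30.
2nd diffs: 8, 8 (constant).
So t_m = 4m^2 + 2m + 3.
Evaluating at m = 13 gives t_{13} = 705.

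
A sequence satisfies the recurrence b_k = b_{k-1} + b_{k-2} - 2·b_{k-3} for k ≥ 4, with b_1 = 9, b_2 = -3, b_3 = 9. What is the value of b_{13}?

Applying the relation repeatedly:
b_4 = -12; b_5 = 3; b_6 = -27; b_7 = 0; b_8 = -33; b_9 = 21; b_{10} = -12; b_{11} = 75; b_{12} = 21; b_{13} = 120.

120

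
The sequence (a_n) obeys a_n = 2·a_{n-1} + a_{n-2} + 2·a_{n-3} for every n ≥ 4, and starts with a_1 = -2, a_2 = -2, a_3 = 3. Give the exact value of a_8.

16

Compute successive terms:
a_4 = 0;  a_5 = -1;  a_6 = 4;  a_7 = 7;  a_8 = 16.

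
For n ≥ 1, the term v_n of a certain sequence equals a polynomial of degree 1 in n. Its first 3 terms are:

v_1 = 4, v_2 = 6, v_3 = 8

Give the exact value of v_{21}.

1st diffs: 2, 2 (constant).
So v_n = 2n + 2.
Evaluating at n = 21 gives v_{21} = 44.

44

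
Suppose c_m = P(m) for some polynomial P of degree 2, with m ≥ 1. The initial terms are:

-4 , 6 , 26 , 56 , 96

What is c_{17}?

1st diffs: 10, 20, 30, 40.
2nd diffs: 10, 10, 10 (constant).
Newton forward-difference form: c_m = -4 + 10·C(m-1,1) + 10·C(m-1,2).
At m = 17: m-1 = 16, so c_{17} = -4 + 160 + 1200 = 1356.

1356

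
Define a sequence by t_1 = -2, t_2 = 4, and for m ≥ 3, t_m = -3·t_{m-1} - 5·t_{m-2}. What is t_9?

Step forward from the initial values:
t_3 = -2;  t_4 = -14;  t_5 = 52;  t_6 = -86;  t_7 = -2;  t_8 = 436;  t_9 = -1298.

-1298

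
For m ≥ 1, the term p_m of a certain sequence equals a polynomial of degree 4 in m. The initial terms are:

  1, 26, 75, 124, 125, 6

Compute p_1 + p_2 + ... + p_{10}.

-7073

1st diffs: 25, 49, 49, 1, -119.
2nd diffs: 24, 0, -48, -120.
3rd diffs: -24, -48, -72.
4th diffs: -24, -24 (constant).
So p_m = -m^4 + 6m^3 + m^2 - 5m.
Continuing: -329, -1000, -2151, -3950.
Summing m = 1..10 (10 terms) gives -7073.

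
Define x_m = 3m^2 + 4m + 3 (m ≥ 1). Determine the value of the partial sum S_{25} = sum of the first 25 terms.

Over m = 1..25: Σm = 325, Σm² = 5525.
Total = (3)·5525 + (4)·325 + (3)·25 = 17950.

17950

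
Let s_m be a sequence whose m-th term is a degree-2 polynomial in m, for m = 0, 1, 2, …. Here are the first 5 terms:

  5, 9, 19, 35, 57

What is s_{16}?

1st diffs: 4, 10, 16, 22.
2nd diffs: 6, 6, 6 (constant).
Newton forward-difference form: s_m = 5 + 4·C(m,1) + 6·C(m,2).
At m = 16: m = 16, so s_{16} = 5 + 64 + 720 = 789.

789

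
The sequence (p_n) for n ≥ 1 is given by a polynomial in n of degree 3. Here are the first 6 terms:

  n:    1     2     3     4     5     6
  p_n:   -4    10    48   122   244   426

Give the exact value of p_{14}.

1st diffs: 14, 38, 74, 122, 182.
2nd diffs: 24, 36, 48, 60.
3rd diffs: 12, 12, 12 (constant).
Newton forward-difference form: p_n = -4 + 14·C(n-1,1) + 24·C(n-1,2) + 12·C(n-1,3).
At n = 14: n-1 = 13, so p_{14} = -4 + 182 + 1872 + 3432 = 5482.

5482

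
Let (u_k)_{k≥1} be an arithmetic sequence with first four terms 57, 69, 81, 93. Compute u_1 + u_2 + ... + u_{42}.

12726

Common difference d = 12.
u_k = 57 + (k - 1)·12.
u_{42} = 549; S = 42·(57 + 549)/2 = 12726.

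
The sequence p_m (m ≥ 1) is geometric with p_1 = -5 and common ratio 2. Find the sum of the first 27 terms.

p_m = (-5)·2^(m-1).
S = (-5)·(2^27 - 1)/(2 - 1) = (-5)·(134217728 - 1)/(1) = -671088635.

-671088635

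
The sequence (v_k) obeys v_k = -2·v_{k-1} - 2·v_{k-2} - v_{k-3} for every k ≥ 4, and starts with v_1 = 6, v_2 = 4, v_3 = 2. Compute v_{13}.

6

v_4 = -18; v_5 = 28; v_6 = -22; v_7 = 6; v_8 = 4; v_9 = 2; v_{10} = -18; v_{11} = 28; v_{12} = -22; v_{13} = 6.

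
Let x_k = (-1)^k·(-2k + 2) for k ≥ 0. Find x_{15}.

28

(-1)^15 = -1; -2k + 2 at k=15 is -28; so x_{15} = 28.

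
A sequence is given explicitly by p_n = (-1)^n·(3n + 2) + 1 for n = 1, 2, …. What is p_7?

(-1)^7 = -1; 3n + 2 at n=7 is 23; so p_7 = -22.

-22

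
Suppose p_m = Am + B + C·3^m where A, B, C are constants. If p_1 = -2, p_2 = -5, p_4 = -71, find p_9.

-19658

The three given values yield: A + B + 3C = -2; 2A + B + 9C = -5; 4A + B + 81C = -71.
Subtracting the first from the second: A + 6C = -3.
Subtracting the second from the third: 2A + 72C = -66.
Solving: C = -1, A = 3, then B = -2.
Therefore p_9 = 27 + (-2) + (-1)·19683 = -19658.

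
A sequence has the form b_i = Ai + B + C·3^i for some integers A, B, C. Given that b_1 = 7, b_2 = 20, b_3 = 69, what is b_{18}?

1162261380

The three given values yield: A + B + 3C = 7; 2A + B + 9C = 20; 3A + B + 27C = 69.
Subtracting the first from the second: A + 6C = 13.
Subtracting the second from the third: A + 18C = 49.
Solving: C = 3, A = -5, then B = 3.
Hence b_{18} = -5·18 + 3 + 3·387420489 = 1162261380.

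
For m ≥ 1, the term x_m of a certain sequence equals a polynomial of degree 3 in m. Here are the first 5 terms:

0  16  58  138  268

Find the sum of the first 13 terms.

17264

1st diffs: 16, 42, 80, 130.
2nd diffs: 26, 38, 50.
3rd diffs: 12, 12 (constant).
Newton forward-difference form: x_m = 16·C(m-1,1) + 26·C(m-1,2) + 12·C(m-1,3).
Continuing: …, 460, 726, 1078, 1528, …, x_{13} = 4548.
Summing m = 1..13 (13 terms) gives 17264.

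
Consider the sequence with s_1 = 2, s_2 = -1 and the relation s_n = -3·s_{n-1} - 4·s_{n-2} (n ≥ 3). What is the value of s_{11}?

Iterate the recurrence:
s_3 = -5  s_4 = 19  s_5 = -37  s_6 = 35  s_7 = 43  s_8 = -269  s_9 = 635  s_{10} = -829  s_{11} = -53.

-53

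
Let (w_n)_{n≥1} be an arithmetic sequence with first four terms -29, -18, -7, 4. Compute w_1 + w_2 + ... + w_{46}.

Common difference d = 11.
w_n = -29 + (n - 1)·11.
w_{46} = 466; S = 46·(-29 + 466)/2 = 10051.

10051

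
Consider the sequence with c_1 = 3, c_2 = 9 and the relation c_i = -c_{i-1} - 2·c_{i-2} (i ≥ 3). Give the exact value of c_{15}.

Step forward from the initial values:
c_3 = -15, c_4 = -3, c_5 = 33, …, c_{12} = 141, c_{13} = -543, c_{14} = 261, c_{15} = 825.

825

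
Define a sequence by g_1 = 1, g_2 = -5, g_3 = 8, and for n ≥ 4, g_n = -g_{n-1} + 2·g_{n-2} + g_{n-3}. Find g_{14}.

-5855

g_4 = -17; g_5 = 28; g_6 = -54; …; g_{11} = 995; g_{12} = -1806; g_{13} = 3238; g_{14} = -5855.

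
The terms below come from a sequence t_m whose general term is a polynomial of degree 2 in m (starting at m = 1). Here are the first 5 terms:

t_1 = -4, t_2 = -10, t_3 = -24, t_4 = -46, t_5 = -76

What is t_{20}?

-1486

1st diffs: -6, -14, -22, -30.
2nd diffs: -8, -8, -8 (constant).
So t_m = -4m^2 + 6m - 6.
Evaluating at m = 20 gives t_{20} = -1486.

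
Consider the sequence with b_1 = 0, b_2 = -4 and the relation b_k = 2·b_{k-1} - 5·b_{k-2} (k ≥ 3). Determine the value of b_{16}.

273524

Compute successive terms:
b_3 = -8  b_4 = 4  b_5 = 48  …  b_{13} = -20592  b_{14} = -67604  b_{15} = -32248  b_{16} = 273524.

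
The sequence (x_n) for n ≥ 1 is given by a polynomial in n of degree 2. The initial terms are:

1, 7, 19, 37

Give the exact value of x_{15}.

1st diffs: 6, 12, 18.
2nd diffs: 6, 6 (constant).
So x_n = 3n^2 - 3n + 1.
Evaluating at n = 15 gives x_{15} = 631.

631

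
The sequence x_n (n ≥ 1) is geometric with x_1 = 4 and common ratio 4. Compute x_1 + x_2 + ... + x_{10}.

x_n = 4·4^(n-1).
S = 4·(4^10 - 1)/(4 - 1) = 4·(1048576 - 1)/(3) = 1398100.

1398100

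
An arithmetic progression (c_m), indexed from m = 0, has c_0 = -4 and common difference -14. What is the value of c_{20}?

-284

c_m = -4 + (m - 0)·(-14).
c_{20} = -4 + 20·(-14) = -284.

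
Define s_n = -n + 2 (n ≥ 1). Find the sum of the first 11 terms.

Over n = 1..11: Σn = 66.
Total = (-1)·66 + (2)·11 = -44.

-44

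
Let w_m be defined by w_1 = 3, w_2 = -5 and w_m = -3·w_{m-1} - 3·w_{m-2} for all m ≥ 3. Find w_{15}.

Applying the relation repeatedly:
w_3 = 6  w_4 = -3  w_5 = -9  …  w_{12} = -972  w_{13} = 2187  w_{14} = -3645  w_{15} = 4374.

4374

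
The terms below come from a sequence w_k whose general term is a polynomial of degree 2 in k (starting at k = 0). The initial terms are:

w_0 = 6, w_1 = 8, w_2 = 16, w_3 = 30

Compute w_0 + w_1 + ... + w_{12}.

1st diffs: 2, 8, 14.
2nd diffs: 6, 6 (constant).
Newton forward-difference form: w_k = 6 + 2·C(k,1) + 6·C(k,2).
Continuing: …, 50, 76, 108, 146, …, w_{12} = 426.
Summing k = 0..12 (13 terms) gives 1950.

1950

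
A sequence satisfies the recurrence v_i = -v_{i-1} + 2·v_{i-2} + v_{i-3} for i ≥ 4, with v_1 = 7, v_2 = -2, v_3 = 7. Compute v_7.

Step forward from the initial values:
v_4 = -4, v_5 = 16, v_6 = -17, v_7 = 45.

45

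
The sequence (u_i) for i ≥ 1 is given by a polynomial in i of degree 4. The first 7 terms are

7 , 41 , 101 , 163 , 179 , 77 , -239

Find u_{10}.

1st diffs: 34, 60, 62, 16, -102, -316.
2nd diffs: 26, 2, -46, -118, -214.
3rd diffs: -24, -48, -72, -96.
4th diffs: -24, -24, -24 (constant).
So u_i = -i^4 + 6i^3 + 2i^2 + i - 1.
Evaluating at i = 10 gives u_{10} = -3791.

-3791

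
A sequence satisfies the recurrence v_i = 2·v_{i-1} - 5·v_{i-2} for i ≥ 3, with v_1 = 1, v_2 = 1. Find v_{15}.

v_3 = -3, v_4 = -11, v_5 = -7, …, v_{12} = 6469, v_{13} = 11753, v_{14} = -8839, v_{15} = -76443.

-76443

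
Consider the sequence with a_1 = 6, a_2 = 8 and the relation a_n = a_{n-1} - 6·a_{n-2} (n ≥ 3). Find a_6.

548

Iterate the recurrence:
a_3 = -28;  a_4 = -76;  a_5 = 92;  a_6 = 548.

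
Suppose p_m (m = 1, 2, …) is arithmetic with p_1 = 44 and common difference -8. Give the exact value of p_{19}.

-100

p_m = 44 + (m - 1)·(-8).
p_{19} = 44 + 18·(-8) = -100.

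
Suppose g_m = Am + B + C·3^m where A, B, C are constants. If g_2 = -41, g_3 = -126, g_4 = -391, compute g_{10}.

-295201

The three given values yield: 2A + B + 9C = -41; 3A + B + 27C = -126; 4A + B + 81C = -391.
Subtracting the first from the second: A + 18C = -85.
Subtracting the second from the third: A + 54C = -265.
Solving: C = -5, A = 5, then B = -6.
Hence g_{10} = 5·10 + (-6) + (-5)·59049 = -295201.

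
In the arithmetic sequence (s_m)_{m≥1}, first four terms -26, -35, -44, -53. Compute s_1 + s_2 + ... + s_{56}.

-15316

Common difference d = -9.
s_m = -26 + (m - 1)·(-9).
s_{56} = -521; S = 56·(-26 + (-521))/2 = -15316.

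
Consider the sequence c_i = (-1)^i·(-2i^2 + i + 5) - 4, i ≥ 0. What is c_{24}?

(-1)^24 = 1; -2i^2 + i + 5 at i=24 is -1123; so c_{24} = -1127.

-1127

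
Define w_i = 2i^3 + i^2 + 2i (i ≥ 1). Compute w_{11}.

2805

w_{11} = 2·11^3 + 1·11^2 + 2·11 = 2805.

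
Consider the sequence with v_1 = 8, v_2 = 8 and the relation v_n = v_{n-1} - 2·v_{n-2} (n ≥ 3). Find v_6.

Iterate the recurrence:
v_3 = -8; v_4 = -24; v_5 = -8; v_6 = 40.

40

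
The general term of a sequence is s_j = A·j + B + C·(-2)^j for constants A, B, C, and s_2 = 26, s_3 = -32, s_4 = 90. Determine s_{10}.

Write the equations: 2A + B + 4C = 26; 3A + B - 8C = -32; 4A + B + 16C = 90.
Subtracting the first from the second: A - 12C = -58.
Subtracting the second from the third: A + 24C = 122.
Solving: C = 5, A = 2, then B = 2.
Therefore s_{10} = 20 + 2 + 5·1024 = 5142.

5142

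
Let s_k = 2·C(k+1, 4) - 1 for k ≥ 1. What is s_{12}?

C(13, 4) = 715, so s_{12} = 1429.

1429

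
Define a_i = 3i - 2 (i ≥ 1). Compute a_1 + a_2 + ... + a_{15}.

330

Over i = 1..15: Σi = 120.
Total = (3)·120 + (-2)·15 = 330.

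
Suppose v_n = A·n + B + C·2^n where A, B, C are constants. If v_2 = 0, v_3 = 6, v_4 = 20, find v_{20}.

Write the equations: 2A + B + 4C = 0; 3A + B + 8C = 6; 4A + B + 16C = 20.
Subtracting the first from the second: A + 4C = 6.
Subtracting the second from the third: A + 8C = 14.
Solving: C = 2, A = -2, then B = -4.
Therefore v_{20} = -40 + (-4) + 2·1048576 = 2097108.

2097108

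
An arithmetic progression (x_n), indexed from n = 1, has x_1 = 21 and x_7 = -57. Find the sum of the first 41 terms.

-9799

Common difference d = (-57 - 21) / (7 - 1) = -13.
x_n = 21 + (n - 1)·(-13).
x_{41} = -499; S = 41·(21 + (-499))/2 = -9799.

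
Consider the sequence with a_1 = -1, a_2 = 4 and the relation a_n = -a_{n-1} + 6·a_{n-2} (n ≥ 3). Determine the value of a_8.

2650

Compute successive terms:
a_3 = -10, a_4 = 34, a_5 = -94, a_6 = 298, a_7 = -862, a_8 = 2650.
(Characteristic roots are 2 and -3.)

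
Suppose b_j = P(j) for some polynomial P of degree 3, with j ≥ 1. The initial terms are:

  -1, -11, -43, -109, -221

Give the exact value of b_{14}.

-5279

1st diffs: -10, -32, -66, -112.
2nd diffs: -22, -34, -46.
3rd diffs: -12, -12 (constant).
Newton forward-difference form: b_j = -1 + (-10)·C(j-1,1) + (-22)·C(j-1,2) + (-12)·C(j-1,3).
At j = 14: j-1 = 13, so b_{14} = -1 - 130 - 1716 - 3432 = -5279.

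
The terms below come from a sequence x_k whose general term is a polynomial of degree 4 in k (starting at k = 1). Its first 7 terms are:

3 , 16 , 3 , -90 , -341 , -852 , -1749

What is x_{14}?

-34460

1st diffs: 13, -13, -93, -251, -511, -897.
2nd diffs: -26, -80, -158, -260, -386.
3rd diffs: -54, -78, -102, -126.
4th diffs: -24, -24, -24 (constant).
Newton forward-difference form: x_k = 3 + 13·C(k-1,1) + (-26)·C(k-1,2) + (-54)·C(k-1,3) + (-24)·C(k-1,4).
At k = 14: k-1 = 13, so x_{14} = 3 + 169 - 2028 - 15444 - 17160 = -34460.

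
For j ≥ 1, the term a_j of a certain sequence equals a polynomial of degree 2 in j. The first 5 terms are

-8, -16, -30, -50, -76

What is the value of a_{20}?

-1186

1st diffs: -8, -14, -20, -26.
2nd diffs: -6, -6, -6 (constant).
Newton forward-difference form: a_j = -8 + (-8)·C(j-1,1) + (-6)·C(j-1,2).
At j = 20: j-1 = 19, so a_{20} = -8 - 152 - 1026 = -1186.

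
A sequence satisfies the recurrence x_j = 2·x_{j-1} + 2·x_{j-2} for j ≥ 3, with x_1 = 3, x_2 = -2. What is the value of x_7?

Compute successive terms:
x_3 = 2, x_4 = 0, x_5 = 4, x_6 = 8, x_7 = 24.

24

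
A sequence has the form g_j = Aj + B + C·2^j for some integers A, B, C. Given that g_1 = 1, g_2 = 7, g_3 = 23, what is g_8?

1243

At j = 1, 2, 3: A + B + 2C = 1; 2A + B + 4C = 7; 3A + B + 8C = 23.
Subtracting the first from the second: A + 2C = 6.
Subtracting the second from the third: A + 4C = 16.
Solving: C = 5, A = -4, then B = -5.
So g_j = -4·j + (-5) + 5·2^j; at j=8 this is 1243.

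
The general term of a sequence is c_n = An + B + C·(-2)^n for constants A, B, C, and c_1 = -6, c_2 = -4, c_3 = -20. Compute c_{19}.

-524364

Plug in n = 1, 2, 3: A + B - 2C = -6; 2A + B + 4C = -4; 3A + B - 8C = -20.
Subtracting the first from the second: A + 6C = 2.
Subtracting the second from the third: A - 12C = -16.
Solving: C = 1, A = -4, then B = 0.
Hence c_{19} = -4·19 + 0 + 1·(-524288) = -524364.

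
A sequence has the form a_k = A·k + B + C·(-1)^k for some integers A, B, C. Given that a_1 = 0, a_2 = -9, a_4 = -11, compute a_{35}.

-34

The three given values yield: A + B - C = 0; 2A + B + C = -9; 4A + B + C = -11.
Subtracting the first from the second: A + 2C = -9.
Subtracting the second from the third: 2A = -2.
Solving: C = -4, A = -1, then B = -3.
Therefore a_{35} = -35 + (-3) + (-4)·(-1) = -34.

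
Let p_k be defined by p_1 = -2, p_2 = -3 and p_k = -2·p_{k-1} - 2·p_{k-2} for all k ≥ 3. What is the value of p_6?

Compute successive terms:
p_3 = 10;  p_4 = -14;  p_5 = 8;  p_6 = 12.

12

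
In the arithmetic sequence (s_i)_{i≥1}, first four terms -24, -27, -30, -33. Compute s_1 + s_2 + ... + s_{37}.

Common difference d = -3.
s_i = -24 + (i - 1)·(-3).
s_{37} = -132; S = 37·(-24 + (-132))/2 = -2886.

-2886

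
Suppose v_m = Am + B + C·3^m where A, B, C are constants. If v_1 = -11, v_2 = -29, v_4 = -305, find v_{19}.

At m = 1, 2, 4: A + B + 3C = -11; 2A + B + 9C = -29; 4A + B + 81C = -305.
Subtracting the first from the second: A + 6C = -18.
Subtracting the second from the third: 2A + 72C = -276.
Solving: C = -4, A = 6, then B = -5.
So v_m = 6·m + (-5) + (-4)·3^m; at m=19 this is -4649045759.

-4649045759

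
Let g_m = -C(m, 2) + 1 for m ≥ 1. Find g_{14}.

C(14, 2) = 91, so g_{14} = -90.

-90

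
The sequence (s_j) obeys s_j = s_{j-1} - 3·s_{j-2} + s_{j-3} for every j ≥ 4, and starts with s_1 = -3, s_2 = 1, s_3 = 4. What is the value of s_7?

Iterate the recurrence:
s_4 = -2  s_5 = -13  s_6 = -3  s_7 = 34.

34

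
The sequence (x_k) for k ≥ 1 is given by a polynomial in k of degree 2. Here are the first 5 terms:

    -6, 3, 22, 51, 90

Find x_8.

267

1st diffs: 9, 19, 29, 39.
2nd diffs: 10, 10, 10 (constant).
Newton forward-difference form: x_k = -6 + 9·C(k-1,1) + 10·C(k-1,2).
At k = 8: k-1 = 7, so x_8 = -6 + 63 + 210 = 267.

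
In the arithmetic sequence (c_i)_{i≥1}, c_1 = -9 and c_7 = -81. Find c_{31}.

-369

Common difference d = (-81 - (-9)) / (7 - 1) = -12.
c_i = -9 + (i - 1)·(-12).
c_{31} = -9 + 30·(-12) = -369.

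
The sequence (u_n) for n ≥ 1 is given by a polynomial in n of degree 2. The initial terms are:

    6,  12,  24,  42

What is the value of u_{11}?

1st diffs: 6, 12, 18.
2nd diffs: 6, 6 (constant).
So u_n = 3n^2 - 3n + 6.
Evaluating at n = 11 gives u_{11} = 336.

336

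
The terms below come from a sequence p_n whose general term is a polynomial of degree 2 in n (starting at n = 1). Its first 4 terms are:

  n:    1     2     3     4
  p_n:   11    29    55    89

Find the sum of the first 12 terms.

1st diffs: 18, 26, 34.
2nd diffs: 8, 8 (constant).
Newton forward-difference form: p_n = 11 + 18·C(n-1,1) + 8·C(n-1,2).
Continuing: …, 131, 181, 239, 305, …, p_{12} = 649.
Summing n = 1..12 (12 terms) gives 3080.

3080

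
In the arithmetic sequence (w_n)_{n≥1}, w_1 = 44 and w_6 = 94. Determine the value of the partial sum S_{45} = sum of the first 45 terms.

11880

Common difference d = (94 - 44) / (6 - 1) = 10.
w_n = 44 + (n - 1)·10.
w_{45} = 484; S = 45·(44 + 484)/2 = 11880.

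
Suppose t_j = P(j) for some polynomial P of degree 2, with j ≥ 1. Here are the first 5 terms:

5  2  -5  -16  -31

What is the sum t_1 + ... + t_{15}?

1st diffs: -3, -7, -11, -15.
2nd diffs: -4, -4, -4 (constant).
So t_j = -2j^2 + 3j + 4.
Continuing: …, -50, -73, -100, -131, …, t_{15} = -401.
Summing j = 1..15 (15 terms) gives -2060.

-2060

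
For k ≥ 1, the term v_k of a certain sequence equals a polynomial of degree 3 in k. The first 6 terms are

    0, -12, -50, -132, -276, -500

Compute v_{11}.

-3450

1st diffs: -12, -38, -82, -144, -224.
2nd diffs: -26, -44, -62, -80.
3rd diffs: -18, -18, -18 (constant).
Newton forward-difference form: v_k = (-12)·C(k-1,1) + (-26)·C(k-1,2) + (-18)·C(k-1,3).
At k = 11: k-1 = 10, so v_{11} = -120 - 1170 - 2160 = -3450.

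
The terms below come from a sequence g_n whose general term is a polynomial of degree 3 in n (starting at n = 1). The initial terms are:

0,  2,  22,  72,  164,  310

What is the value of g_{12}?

2992

1st diffs: 2, 20, 50, 92, 146.
2nd diffs: 18, 30, 42, 54.
3rd diffs: 12, 12, 12 (constant).
Newton forward-difference form: g_n = 2·C(n-1,1) + 18·C(n-1,2) + 12·C(n-1,3).
At n = 12: n-1 = 11, so g_{12} = 22 + 990 + 1980 = 2992.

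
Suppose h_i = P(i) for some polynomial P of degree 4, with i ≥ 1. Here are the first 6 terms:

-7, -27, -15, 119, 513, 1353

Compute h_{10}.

14573

1st diffs: -20, 12, 134, 394, 840.
2nd diffs: 32, 122, 260, 446.
3rd diffs: 90, 138, 186.
4th diffs: 48, 48 (constant).
Newton forward-difference form: h_i = -7 + (-20)·C(i-1,1) + 32·C(i-1,2) + 90·C(i-1,3) + 48·C(i-1,4).
At i = 10: i-1 = 9, so h_{10} = -7 - 180 + 1152 + 7560 + 6048 = 14573.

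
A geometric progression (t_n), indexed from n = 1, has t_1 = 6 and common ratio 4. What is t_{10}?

t_n = 6·4^(n-1).
t_{10} = 6·4^9 = 1572864.

1572864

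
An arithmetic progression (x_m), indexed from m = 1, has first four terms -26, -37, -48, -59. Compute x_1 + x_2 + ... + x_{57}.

Common difference d = -11.
x_m = -26 + (m - 1)·(-11).
x_{57} = -642; S = 57·(-26 + (-642))/2 = -19038.

-19038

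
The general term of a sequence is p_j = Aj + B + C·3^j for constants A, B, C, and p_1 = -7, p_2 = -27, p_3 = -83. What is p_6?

Write the equations: A + B + 3C = -7; 2A + B + 9C = -27; 3A + B + 27C = -83.
Subtracting the first from the second: A + 6C = -20.
Subtracting the second from the third: A + 18C = -56.
Solving: C = -3, A = -2, then B = 4.
Therefore p_6 = -12 + 4 + (-3)·729 = -2195.

-2195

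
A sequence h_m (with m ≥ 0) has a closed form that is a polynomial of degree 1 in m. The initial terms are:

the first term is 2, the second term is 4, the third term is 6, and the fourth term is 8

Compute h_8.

1st diffs: 2, 2, 2 (constant).
So h_m = 2m + 2.
Evaluating at m = 8 gives h_8 = 18.

18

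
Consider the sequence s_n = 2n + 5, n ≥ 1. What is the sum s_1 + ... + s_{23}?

Over n = 1..23: Σn = 276.
Total = (2)·276 + (5)·23 = 667.

667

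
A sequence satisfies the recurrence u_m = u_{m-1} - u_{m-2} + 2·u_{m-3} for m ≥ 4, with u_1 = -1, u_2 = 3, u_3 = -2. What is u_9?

6

Step forward from the initial values:
u_4 = -7  u_5 = 1  u_6 = 4  u_7 = -11  u_8 = -13  u_9 = 6.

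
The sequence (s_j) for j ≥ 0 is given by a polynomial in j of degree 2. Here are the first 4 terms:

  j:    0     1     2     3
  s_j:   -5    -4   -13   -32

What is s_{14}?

1st diffs: 1, -9, -19.
2nd diffs: -10, -10 (constant).
Newton forward-difference form: s_j = -5 + 1·C(j,1) + (-10)·C(j,2).
At j = 14: j = 14, so s_{14} = -5 + 14 - 910 = -901.

-901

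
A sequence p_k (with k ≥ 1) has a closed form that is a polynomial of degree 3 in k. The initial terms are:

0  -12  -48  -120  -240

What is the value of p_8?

-1008

1st diffs: -12, -36, -72, -120.
2nd diffs: -24, -36, -48.
3rd diffs: -12, -12 (constant).
Newton forward-difference form: p_k = (-12)·C(k-1,1) + (-24)·C(k-1,2) + (-12)·C(k-1,3).
At k = 8: k-1 = 7, so p_8 = -84 - 504 - 420 = -1008.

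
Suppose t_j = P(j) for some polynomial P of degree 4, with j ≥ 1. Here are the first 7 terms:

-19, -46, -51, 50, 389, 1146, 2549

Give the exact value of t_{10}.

13634

1st diffs: -27, -5, 101, 339, 757, 1403.
2nd diffs: 22, 106, 238, 418, 646.
3rd diffs: 84, 132, 180, 228.
4th diffs: 48, 48, 48 (constant).
Newton forward-difference form: t_j = -19 + (-27)·C(j-1,1) + 22·C(j-1,2) + 84·C(j-1,3) + 48·C(j-1,4).
At j = 10: j-1 = 9, so t_{10} = -19 - 243 + 792 + 7056 + 6048 = 13634.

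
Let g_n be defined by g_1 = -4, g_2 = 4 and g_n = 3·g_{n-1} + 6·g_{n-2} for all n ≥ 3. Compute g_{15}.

Iterate the recurrence:
g_3 = -12  g_4 = -12  g_5 = -108  …  g_{12} = -2893644  g_{13} = -12652524  g_{14} = -55319436  g_{15} = -241873452.

-241873452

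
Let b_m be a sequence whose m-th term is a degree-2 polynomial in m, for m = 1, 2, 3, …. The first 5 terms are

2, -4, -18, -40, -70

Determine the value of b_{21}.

1st diffs: -6, -14, -22, -30.
2nd diffs: -8, -8, -8 (constant).
So b_m = -4m^2 + 6m.
Evaluating at m = 21 gives b_{21} = -1638.

-1638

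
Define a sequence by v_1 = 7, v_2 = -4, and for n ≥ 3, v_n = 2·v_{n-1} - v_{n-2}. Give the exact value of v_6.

Iterate the recurrence:
v_3 = -15  v_4 = -26  v_5 = -37  v_6 = -48.
(Characteristic roots are 1 and 1.)

-48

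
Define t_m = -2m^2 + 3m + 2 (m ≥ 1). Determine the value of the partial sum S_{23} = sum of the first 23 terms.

Over m = 1..23: Σm = 276, Σm² = 4324.
Total = (-2)·4324 + (3)·276 + (2)·23 = -7774.

-7774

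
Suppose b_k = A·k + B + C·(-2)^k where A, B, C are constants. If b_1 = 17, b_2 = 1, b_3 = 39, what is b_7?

407

The three given values yield: A + B - 2C = 17; 2A + B + 4C = 1; 3A + B - 8C = 39.
Subtracting the first from the second: A + 6C = -16.
Subtracting the second from the third: A - 12C = 38.
Solving: C = -3, A = 2, then B = 9.
Hence b_7 = 2·7 + 9 + (-3)·(-128) = 407.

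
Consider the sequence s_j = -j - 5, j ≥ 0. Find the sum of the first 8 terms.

-68

Over j = 0..7: Σj = 28.
Total = (-1)·28 + (-5)·8 = -68.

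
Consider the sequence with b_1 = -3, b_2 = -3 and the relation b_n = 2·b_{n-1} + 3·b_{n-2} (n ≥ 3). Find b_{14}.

-2391483

Applying the relation repeatedly:
b_3 = -15;  b_4 = -39;  b_5 = -123;  …;  b_{11} = -88575;  b_{12} = -265719;  b_{13} = -797163;  b_{14} = -2391483.
(Characteristic roots are 3 and -1.)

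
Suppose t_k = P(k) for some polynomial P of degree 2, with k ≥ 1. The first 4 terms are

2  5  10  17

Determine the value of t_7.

50

1st diffs: 3, 5, 7.
2nd diffs: 2, 2 (constant).
Newton forward-difference form: t_k = 2 + 3·C(k-1,1) + 2·C(k-1,2).
At k = 7: k-1 = 6, so t_7 = 2 + 18 + 30 = 50.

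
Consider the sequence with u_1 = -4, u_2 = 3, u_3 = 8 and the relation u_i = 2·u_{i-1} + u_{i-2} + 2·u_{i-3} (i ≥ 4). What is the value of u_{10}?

4835

Applying the relation repeatedly:
u_4 = 11  u_5 = 36  u_6 = 99  u_7 = 256  u_8 = 683  u_9 = 1820  u_{10} = 4835.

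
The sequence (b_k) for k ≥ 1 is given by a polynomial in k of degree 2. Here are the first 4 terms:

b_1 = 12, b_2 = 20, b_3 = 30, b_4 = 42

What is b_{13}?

1st diffs: 8, 10, 12.
2nd diffs: 2, 2 (constant).
Newton forward-difference form: b_k = 12 + 8·C(k-1,1) + 2·C(k-1,2).
At k = 13: k-1 = 12, so b_{13} = 12 + 96 + 132 = 240.

240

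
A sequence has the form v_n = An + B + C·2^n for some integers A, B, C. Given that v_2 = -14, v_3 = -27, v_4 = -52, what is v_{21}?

At n = 2, 3, 4: 2A + B + 4C = -14; 3A + B + 8C = -27; 4A + B + 16C = -52.
Subtracting the first from the second: A + 4C = -13.
Subtracting the second from the third: A + 8C = -25.
Solving: C = -3, A = -1, then B = 0.
Therefore v_{21} = -21 + 0 + (-3)·2097152 = -6291477.

-6291477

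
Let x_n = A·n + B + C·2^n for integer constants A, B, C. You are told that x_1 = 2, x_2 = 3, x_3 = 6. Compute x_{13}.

8180

At n = 1, 2, 3: A + B + 2C = 2; 2A + B + 4C = 3; 3A + B + 8C = 6.
Subtracting the first from the second: A + 2C = 1.
Subtracting the second from the third: A + 4C = 3.
Solving: C = 1, A = -1, then B = 1.
Therefore x_{13} = -13 + 1 + 1·8192 = 8180.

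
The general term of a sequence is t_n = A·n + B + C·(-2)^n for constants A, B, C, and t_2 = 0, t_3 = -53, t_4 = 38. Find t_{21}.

-8388719

The three given values yield: 2A + B + 4C = 0; 3A + B - 8C = -53; 4A + B + 16C = 38.
Subtracting the first from the second: A - 12C = -53.
Subtracting the second from the third: A + 24C = 91.
Solving: C = 4, A = -5, then B = -6.
So t_n = -5·n + (-6) + 4·(-2)^n; at n=21 this is -8388719.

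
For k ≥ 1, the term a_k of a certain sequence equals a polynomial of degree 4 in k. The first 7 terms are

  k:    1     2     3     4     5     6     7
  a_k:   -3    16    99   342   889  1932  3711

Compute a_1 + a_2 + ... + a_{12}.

100834

1st diffs: 19, 83, 243, 547, 1043, 1779.
2nd diffs: 64, 160, 304, 496, 736.
3rd diffs: 96, 144, 192, 240.
4th diffs: 48, 48, 48 (constant).
Newton forward-difference form: a_k = -3 + 19·C(k-1,1) + 64·C(k-1,2) + 96·C(k-1,3) + 48·C(k-1,4).
Continuing: …, 6514, 10677, 16584, 24667, …, a_{12} = 35406.
Summing k = 1..12 (12 terms) gives 100834.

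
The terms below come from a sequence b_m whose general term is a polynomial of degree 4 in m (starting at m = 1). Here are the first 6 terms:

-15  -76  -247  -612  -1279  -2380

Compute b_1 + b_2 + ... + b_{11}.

1st diffs: -61, -171, -365, -667, -1101.
2nd diffs: -110, -194, -302, -434.
3rd diffs: -84, -108, -132.
4th diffs: -24, -24 (constant).
Newton forward-difference form: b_m = -15 + (-61)·C(m-1,1) + (-110)·C(m-1,2) + (-84)·C(m-1,3) + (-24)·C(m-1,4).
Continuing: …, -4071, -6532, -9967, -14604, …, b_{11} = -20695.
Summing m = 1..11 (11 terms) gives -60478.

-60478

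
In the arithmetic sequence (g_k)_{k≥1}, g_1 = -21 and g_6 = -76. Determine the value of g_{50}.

-560

Common difference d = (-76 - (-21)) / (6 - 1) = -11.
g_k = -21 + (k - 1)·(-11).
g_{50} = -21 + 49·(-11) = -560.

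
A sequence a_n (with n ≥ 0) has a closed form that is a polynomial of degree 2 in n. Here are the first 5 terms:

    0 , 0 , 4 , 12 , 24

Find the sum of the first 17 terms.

2720

1st diffs: 0, 4, 8, 12.
2nd diffs: 4, 4, 4 (constant).
Newton forward-difference form: a_n = 4·C(n,2).
Continuing: …, 40, 60, 84, 112, …, a_{16} = 480.
Summing n = 0..16 (17 terms) gives 2720.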